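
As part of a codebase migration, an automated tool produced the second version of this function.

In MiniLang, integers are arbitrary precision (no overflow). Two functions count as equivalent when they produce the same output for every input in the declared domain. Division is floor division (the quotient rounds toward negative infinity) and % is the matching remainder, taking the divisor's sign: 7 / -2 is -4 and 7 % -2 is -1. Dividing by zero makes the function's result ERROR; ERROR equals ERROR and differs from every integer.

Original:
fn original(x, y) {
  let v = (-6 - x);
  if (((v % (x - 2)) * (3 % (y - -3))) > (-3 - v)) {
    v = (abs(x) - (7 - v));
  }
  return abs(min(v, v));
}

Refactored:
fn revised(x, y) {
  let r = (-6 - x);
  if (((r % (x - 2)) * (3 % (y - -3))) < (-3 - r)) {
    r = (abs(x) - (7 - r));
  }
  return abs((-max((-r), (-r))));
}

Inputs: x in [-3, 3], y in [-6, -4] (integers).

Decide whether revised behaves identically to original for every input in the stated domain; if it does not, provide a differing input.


Run the pair on x=-3, y=-5.
original: v := -3 | (((v % (x - 2)) * (3 % (y - -3))) > (-3 - v)): true | v := -7 | result 7
revised: r := -3 | (((r % (x - 2)) * (3 % (y - -3))) < (-3 - r)): false | result 3
7 and 3 differ, so these are not the same function on this domain.
verdict: not equivalent; witness: x=-3, y=-5


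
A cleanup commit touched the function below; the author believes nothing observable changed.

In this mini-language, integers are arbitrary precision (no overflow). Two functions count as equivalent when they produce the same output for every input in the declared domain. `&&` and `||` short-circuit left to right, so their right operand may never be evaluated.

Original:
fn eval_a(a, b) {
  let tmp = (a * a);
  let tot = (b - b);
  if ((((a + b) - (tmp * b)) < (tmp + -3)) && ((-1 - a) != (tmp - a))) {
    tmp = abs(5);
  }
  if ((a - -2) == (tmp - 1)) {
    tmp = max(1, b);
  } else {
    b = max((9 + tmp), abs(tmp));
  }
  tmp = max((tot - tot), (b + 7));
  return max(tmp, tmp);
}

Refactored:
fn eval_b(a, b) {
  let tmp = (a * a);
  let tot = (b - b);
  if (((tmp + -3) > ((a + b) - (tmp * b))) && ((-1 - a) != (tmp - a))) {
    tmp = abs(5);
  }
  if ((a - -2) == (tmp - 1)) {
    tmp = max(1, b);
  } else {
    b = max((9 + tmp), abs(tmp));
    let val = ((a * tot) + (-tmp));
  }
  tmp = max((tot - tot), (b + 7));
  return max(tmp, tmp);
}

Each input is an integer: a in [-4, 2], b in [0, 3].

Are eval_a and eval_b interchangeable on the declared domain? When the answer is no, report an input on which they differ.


Side by side, the visible changes include: comparison usage differs; and statement counts differ; and arithmetic usage differs; and local variable names differ.
One worked example (a=2, b=1) — eval_a: tmp becomes 4; next tot becomes 0; next ((((a + b) - (tmp * b)) < (tmp + -3)) && ((-1 - a) != (tmp - a))) evaluates to true; next tmp becomes 5; next ((a - -2) == (tmp - 1)) evaluates to true; next tmp becomes 1; next tmp becomes 8; next final value 8; eval_b: tmp becomes 4; next tot becomes 0; next (((tmp + -3) > ((a + b) - (tmp * b))) && ((-1 - a) != (tmp - a))) evaluates to true; next tmp becomes 5; next ((a - -2) == (tmp - 1)) evaluates to true; next tmp becomes 1; next tmp becomes 8; next final value 8; agreement on 8.
Every one of the 28 inputs gives matching results.
verdict: equivalent


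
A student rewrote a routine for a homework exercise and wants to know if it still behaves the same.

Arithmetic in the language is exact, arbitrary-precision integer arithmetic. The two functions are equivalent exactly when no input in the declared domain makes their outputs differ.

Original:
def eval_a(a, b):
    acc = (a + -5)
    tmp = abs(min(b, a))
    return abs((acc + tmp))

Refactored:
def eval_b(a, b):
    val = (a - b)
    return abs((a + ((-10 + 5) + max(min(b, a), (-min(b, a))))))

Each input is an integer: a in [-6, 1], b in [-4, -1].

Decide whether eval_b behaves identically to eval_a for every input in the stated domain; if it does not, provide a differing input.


Although local variable names differ; also statement counts differ; also arithmetic usage differs; also constant usage differs; also min/max/abs usage differs, 32/32 inputs agree.
verdict: equivalent


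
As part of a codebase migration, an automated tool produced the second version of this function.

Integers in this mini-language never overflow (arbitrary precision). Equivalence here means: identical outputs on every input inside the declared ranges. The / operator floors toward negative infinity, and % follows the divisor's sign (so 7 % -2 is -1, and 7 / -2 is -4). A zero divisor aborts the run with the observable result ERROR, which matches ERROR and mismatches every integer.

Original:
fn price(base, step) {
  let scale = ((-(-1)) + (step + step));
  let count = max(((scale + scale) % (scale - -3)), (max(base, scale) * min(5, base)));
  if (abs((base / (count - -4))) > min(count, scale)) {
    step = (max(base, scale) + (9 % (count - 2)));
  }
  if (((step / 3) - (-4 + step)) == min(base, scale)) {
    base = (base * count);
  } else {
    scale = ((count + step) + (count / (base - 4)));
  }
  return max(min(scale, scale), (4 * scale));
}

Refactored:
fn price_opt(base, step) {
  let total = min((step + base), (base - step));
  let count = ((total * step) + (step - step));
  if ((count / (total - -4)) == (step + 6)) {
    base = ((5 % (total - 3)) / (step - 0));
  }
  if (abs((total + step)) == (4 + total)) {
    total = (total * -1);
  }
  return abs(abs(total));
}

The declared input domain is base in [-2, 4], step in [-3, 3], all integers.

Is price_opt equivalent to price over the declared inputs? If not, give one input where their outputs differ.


There is a counterexample at base=-2, step=-3: 8 on one side, 5 on the other.
price: scale = -5; count = 4; (abs((base / (count - -4))) > min(count, scale)) -> true; step = -1; (((step / 3) - (-4 + step)) == min(base, scale)) -> false; scale = 2; return 8
price_opt: total = -5; count = 15; ((count / (total - -4)) == (step + 6)) -> false; (abs((total + step)) == (4 + total)) -> false; return 5
verdict: not equivalent; witness: base=-2, step=-3


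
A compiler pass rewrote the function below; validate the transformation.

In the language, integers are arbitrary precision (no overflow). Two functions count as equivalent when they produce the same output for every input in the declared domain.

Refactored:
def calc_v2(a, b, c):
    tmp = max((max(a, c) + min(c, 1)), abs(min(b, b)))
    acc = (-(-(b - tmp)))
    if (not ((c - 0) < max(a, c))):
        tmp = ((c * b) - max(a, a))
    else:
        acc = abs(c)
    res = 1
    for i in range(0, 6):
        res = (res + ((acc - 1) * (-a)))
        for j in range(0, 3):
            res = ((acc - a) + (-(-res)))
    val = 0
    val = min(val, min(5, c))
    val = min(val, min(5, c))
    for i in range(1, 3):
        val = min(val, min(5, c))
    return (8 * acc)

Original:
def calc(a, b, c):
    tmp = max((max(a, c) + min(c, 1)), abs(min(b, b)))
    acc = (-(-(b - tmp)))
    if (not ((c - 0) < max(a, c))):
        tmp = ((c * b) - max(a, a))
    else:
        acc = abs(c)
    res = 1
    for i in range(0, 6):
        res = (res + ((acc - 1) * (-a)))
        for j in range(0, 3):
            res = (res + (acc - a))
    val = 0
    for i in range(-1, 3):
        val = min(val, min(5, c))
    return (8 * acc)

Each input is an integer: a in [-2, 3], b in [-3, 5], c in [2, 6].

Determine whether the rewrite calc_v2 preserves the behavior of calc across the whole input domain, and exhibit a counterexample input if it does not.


This is a faithful refactor — loop structure differs, plus statement counts differ, plus min/max/abs usage differs, plus constant usage differs, but the computed results match everywhere.
Spot check at a=3, b=1, c=3 — calc: tmp = 4; acc = -3; (not ((c - 0) < max(a, c))) -> true; tmp = 0; res = 1; [i=0]; res = 13; [j=0]; res = 7; [j=1]; res = 1; [j=2]; res = -5; [i=1]; res = 7; [j=0]; res = 1; [j=1]; res = -5; [j=2]; res = -11; [i=2]; res = 1; [j=0]; res = -5; [j=1]; res = -11; [j=2]; res = -17; [i=3]; res = -5; [j=0]; res = -11; [j=1]; res = -17; [j=2]; res = -23; [i=4]; res = -11; [j=0]; res = -17; [j=1]; res = -23; [j=2]; res = -29; [i=5]; res = -17; [j=0]; res = -23; [j=1]; res = -29; [j=2]; res = -35; val = 0; [i=-1]; val = 0; [i=0]; val = 0; [i=1]; val = 0; [i=2]; val = 0; return -24. calc_v2: tmp = 4; acc = -3; (not ((c - 0) < max(a, c))) -> true; tmp = 0; res = 1; [i=0]; res = 13; [j=0]; res = 7; [j=1]; res = 1; [j=2]; res = -5; [i=1]; res = 7; [j=0]; res = 1; [j=1]; res = -5; [j=2]; res = -11; [i=2]; res = 1; [j=0]; res = -5; [j=1]; res = -11; [j=2]; res = -17; [i=3]; res = -5; [j=0]; res = -11; [j=1]; res = -17; [j=2]; res = -23; [i=4]; res = -11; [j=0]; res = -17; [j=1]; res = -23; [j=2]; res = -29; [i=5]; res = -17; [j=0]; res = -23; [j=1]; res = -29; [j=2]; res = -35; val = 0; val = 0; val = 0; [i=1]; val = 0; [i=2]; val = 0; return -24. Both give -24.
Checked all 270 inputs in the declared domain: the outputs agree on every one.
verdict: equivalent


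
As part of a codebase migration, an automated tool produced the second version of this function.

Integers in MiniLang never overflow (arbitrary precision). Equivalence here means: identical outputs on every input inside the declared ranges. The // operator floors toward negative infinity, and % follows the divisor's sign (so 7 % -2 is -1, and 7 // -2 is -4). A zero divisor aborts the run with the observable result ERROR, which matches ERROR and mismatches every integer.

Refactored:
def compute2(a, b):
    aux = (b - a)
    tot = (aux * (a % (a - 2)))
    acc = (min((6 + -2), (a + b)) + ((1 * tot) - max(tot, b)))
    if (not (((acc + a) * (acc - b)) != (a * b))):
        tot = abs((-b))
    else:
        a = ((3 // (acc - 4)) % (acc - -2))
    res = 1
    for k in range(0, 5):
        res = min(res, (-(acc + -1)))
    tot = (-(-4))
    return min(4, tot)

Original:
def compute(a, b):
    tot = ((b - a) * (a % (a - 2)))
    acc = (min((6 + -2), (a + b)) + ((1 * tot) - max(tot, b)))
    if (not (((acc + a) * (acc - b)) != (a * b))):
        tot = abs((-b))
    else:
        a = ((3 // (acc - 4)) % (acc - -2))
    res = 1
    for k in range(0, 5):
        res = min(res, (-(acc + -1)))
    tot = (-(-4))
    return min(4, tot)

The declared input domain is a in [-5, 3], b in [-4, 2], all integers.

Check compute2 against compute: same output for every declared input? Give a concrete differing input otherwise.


The two versions differ — the changes include local variable names differ; also statement counts differ.
As a probe, take a=-3, b=0: compute runs tot = -9; acc = -12; (not (((acc + a) * (acc - b)) != (a * b))) -> false; a = -1; res = 1; [k=0]; res = 1; [k=1]; res = 1; [k=2]; res = 1; [k=3]; res = 1; [k=4]; res = 1; tot = 4; return 4; compute2 runs aux = 3; tot = -9; acc = -12; (not (((acc + a) * (acc - b)) != (a * b))) -> false; a = -1; res = 1; [k=0]; res = 1; [k=1]; res = 1; [k=2]; res = 1; [k=3]; res = 1; [k=4]; res = 1; tot = 4; return 4; both end at 4.
Sweeping the whole domain (63 inputs) finds no disagreement.
verdict: equivalent


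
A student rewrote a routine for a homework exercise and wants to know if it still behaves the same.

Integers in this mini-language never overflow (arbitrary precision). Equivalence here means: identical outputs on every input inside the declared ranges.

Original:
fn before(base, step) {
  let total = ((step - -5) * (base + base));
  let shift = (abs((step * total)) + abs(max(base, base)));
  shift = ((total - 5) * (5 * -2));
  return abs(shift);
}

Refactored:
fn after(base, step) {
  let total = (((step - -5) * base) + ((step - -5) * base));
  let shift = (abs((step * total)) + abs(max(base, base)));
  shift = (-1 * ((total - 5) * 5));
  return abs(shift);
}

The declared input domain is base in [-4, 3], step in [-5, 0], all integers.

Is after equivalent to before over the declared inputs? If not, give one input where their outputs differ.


Try base=-4, step=-5.
before: total := 0 | shift := 4 | shift := 50 | result 50
after: total := 0 | shift := 4 | shift := 25 | result 25
50 and 25 differ, so these are not the same function on this domain.
verdict: not equivalent; witness: base=-4, step=-5


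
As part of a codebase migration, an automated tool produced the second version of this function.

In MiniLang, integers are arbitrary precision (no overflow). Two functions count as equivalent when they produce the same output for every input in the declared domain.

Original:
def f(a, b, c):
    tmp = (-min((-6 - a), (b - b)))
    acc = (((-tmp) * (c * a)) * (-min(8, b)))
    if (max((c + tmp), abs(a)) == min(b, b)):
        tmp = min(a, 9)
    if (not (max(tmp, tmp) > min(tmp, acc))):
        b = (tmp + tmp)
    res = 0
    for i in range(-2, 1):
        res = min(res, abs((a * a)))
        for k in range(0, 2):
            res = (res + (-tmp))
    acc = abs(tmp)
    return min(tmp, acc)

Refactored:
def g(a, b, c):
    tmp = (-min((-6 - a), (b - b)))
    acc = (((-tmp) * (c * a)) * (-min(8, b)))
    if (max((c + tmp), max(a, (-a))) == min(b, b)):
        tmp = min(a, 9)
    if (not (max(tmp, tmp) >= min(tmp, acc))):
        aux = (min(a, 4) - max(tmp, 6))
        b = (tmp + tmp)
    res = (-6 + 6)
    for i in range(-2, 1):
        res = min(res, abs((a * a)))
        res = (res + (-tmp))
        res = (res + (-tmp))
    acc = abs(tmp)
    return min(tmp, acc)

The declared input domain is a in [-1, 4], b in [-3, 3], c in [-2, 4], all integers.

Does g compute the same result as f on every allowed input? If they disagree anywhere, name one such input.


Equivalent. The one real change (`(max(tmp, tmp) > min(tmp, acc))` became `(max(tmp, tmp) >= min(tmp, acc))`) has no effect anywhere in the declared ranges.
Across all 294 domain points the two functions coincide.
One worked example (a=-1, b=1, c=0) — f: tmp = 5; acc = 0; (max((c + tmp), abs(a)) == min(b, b)) -> false; (not (max(tmp, tmp) > min(tmp, acc))) -> false; res = 0; [i=-2]; res = 0; [k=0]; res = -5; [k=1]; res = -10; [i=-1]; res = -10; [k=0]; res = -15; [k=1]; res = -20; [i=0]; res = -20; [k=0]; res = -25; [k=1]; res = -30; acc = 5; return 5; g: tmp = 5; acc = 0; (max((c + tmp), max(a, (-a))) == min(b, b)) -> false; (not (max(tmp, tmp) >= min(tmp, acc))) -> false; res = 0; [i=-2]; res = 0; res = -5; res = -10; [i=-1]; res = -10; res = -15; res = -20; [i=0]; res = -20; res = -25; res = -30; acc = 5; return 5; agreement on 5.
verdict: equivalent


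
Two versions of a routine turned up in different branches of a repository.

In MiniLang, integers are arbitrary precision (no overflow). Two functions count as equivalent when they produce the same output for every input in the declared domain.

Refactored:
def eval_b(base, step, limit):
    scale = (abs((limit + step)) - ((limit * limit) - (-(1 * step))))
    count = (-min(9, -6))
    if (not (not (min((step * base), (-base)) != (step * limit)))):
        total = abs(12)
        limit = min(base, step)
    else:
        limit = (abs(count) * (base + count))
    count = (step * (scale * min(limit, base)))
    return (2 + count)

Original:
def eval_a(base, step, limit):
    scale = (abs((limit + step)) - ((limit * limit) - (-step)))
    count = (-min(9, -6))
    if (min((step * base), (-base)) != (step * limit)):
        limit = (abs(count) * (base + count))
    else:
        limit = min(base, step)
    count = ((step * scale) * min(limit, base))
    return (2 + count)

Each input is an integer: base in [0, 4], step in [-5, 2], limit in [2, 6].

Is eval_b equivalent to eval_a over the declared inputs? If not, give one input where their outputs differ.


Try base=0, step=-5, limit=2.
eval_a: scale = 4; count = 6; (min((step * base), (-base)) != (step * limit)) -> true; limit = 36; count = 0; return 2
eval_b: scale = 4; count = 6; (not (not (min((step * base), (-base)) != (step * limit)))) -> true; total = 12; limit = -5; count = 100; return 102
2 vs 102 — the two versions disagree here.
verdict: not equivalent; witness: base=0, step=-5, limit=2


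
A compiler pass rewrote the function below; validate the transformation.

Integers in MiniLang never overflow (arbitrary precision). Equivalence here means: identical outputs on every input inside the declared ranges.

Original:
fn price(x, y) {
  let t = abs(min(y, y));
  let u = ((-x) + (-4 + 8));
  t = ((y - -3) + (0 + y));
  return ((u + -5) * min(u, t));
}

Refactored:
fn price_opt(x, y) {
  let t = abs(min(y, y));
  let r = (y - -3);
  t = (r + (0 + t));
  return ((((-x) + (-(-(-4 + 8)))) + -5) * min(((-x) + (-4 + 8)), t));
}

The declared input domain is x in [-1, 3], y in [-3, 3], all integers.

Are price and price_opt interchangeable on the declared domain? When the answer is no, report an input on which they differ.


Run the pair on x=0, y=-3.
price: t becomes 3; next u becomes 4; next t becomes -3; next final value 3
price_opt: t becomes 3; next r becomes 0; next t becomes 3; next final value -3
3 != -3, so the rewrite changes behavior.
verdict: not equivalent; witness: x=0, y=-3


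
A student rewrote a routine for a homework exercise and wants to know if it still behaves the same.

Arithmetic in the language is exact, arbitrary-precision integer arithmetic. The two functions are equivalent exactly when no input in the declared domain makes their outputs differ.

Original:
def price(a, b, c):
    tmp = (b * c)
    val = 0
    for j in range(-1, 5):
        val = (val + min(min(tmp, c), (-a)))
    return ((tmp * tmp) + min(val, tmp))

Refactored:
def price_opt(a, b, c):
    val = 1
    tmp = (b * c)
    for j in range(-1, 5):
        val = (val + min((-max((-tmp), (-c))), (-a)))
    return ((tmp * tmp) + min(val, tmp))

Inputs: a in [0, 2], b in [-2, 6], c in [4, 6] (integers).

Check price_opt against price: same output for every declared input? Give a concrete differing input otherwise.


Consider the input a=0, b=-2, c=4.
price: tmp becomes -8; next val becomes 0; next at j=-1:; next val becomes -8; next at j=0:; next val becomes -16; next at j=1:; next val becomes -24; next at j=2:; next val becomes -32; next at j=3:; next val becomes -40; next at j=4:; next val becomes -48; next final value 16
price_opt: val becomes 1; next tmp becomes -8; next at j=-1:; next val becomes -7; next at j=0:; next val becomes -15; next at j=1:; next val becomes -23; next at j=2:; next val becomes -31; next at j=3:; next val becomes -39; next at j=4:; next val becomes -47; next final value 17
16 and 17 differ, so these are not the same function on this domain.
verdict: not equivalent; witness: a=0, b=-2, c=4


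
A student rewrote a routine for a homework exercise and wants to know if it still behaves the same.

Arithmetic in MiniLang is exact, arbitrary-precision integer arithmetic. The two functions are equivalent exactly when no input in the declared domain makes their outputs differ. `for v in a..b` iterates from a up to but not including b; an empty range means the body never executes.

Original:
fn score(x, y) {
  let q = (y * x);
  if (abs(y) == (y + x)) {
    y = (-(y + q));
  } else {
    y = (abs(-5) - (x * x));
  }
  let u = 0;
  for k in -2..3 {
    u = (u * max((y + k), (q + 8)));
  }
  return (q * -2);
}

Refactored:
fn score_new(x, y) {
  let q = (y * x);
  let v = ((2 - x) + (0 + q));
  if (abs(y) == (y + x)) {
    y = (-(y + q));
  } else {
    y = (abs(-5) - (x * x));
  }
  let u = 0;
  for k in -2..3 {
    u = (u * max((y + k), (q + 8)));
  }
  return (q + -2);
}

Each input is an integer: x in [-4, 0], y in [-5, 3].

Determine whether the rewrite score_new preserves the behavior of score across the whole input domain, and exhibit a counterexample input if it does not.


Run the pair on x=-4, y=-5.
score: q := 20 | (abs(y) == (y + x)): false | y := -11 | u := 0 | iter k=-2: | u := 0 | iter k=-1: | u := 0 | iter k=0: | u := 0 | iter k=1: | u := 0 | iter k=2: | u := 0 | result -40
score_new: q := 20 | v := 26 | (abs(y) == (y + x)): false | y := -11 | u := 0 | iter k=-2: | u := 0 | iter k=-1: | u := 0 | iter k=0: | u := 0 | iter k=1: | u := 0 | iter k=2: | u := 0 | result 18
-40 vs 18 — the two versions disagree here.
verdict: not equivalent; witness: x=-4, y=-5


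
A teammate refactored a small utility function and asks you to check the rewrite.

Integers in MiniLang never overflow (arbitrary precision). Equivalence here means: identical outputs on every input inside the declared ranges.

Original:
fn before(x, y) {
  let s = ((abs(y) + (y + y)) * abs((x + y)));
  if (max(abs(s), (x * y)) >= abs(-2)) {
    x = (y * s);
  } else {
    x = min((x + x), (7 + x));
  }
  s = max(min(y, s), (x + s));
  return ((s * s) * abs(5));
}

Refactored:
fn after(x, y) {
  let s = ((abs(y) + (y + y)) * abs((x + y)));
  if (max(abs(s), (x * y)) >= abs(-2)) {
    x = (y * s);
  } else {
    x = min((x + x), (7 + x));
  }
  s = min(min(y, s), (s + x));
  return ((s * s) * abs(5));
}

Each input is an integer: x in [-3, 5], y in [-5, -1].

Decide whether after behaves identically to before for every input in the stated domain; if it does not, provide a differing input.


Evaluate both at x=-3, y=-5.
before: s = -40; (max(abs(s), (x * y)) >= abs(-2)) -> true; x = 200; s = 160; return 128000
after: s = -40; (max(abs(s), (x * y)) >= abs(-2)) -> true; x = 200; s = -40; return 8000
128000 against 8000: the behavior changed.
verdict: not equivalent; witness: x=-3, y=-5


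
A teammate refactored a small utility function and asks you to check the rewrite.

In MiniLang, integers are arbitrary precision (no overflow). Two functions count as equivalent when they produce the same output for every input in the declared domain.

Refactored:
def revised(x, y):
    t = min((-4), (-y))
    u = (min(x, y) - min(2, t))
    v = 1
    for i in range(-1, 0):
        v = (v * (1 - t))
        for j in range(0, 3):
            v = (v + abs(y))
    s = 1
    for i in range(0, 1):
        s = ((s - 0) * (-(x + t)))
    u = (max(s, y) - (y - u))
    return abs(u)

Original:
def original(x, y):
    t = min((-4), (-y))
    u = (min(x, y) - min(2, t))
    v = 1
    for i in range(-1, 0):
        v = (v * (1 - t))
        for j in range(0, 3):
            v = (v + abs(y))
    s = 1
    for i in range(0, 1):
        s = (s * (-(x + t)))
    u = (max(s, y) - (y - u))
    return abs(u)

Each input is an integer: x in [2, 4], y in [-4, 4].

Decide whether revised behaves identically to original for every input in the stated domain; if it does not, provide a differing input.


This is a faithful refactor — constant usage differs; also arithmetic usage differs, but the computed results match everywhere.
One worked example (x=3, y=2) — original: t becomes -4; next u becomes 6; next v becomes 1; next at i=-1:; next v becomes 5; next at j=0:; next v becomes 7; next at j=1:; next v becomes 9; next at j=2:; next v becomes 11; next s becomes 1; next at i=0:; next s becomes 1; next u becomes 6; next final value 6; revised: t becomes -4; next u becomes 6; next v becomes 1; next at i=-1:; next v becomes 5; next at j=0:; next v becomes 7; next at j=1:; next v becomes 9; next at j=2:; next v becomes 11; next s becomes 1; next at i=0:; next s becomes 1; next u becomes 6; next final value 6; agreement on 6.
Every one of the 27 inputs gives matching results.
verdict: equivalent


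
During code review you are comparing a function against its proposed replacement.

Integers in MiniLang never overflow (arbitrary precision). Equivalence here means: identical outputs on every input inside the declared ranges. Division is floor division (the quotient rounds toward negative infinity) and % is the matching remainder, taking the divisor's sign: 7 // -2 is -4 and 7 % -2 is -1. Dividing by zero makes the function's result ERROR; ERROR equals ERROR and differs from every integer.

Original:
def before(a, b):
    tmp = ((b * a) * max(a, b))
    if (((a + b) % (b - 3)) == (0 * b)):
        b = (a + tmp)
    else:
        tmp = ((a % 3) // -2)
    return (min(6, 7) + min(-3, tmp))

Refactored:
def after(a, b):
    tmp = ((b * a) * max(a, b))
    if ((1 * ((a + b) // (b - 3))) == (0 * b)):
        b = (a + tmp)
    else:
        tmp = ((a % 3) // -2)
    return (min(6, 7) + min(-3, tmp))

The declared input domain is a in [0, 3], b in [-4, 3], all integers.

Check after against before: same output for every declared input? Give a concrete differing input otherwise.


The rewrite breaks on a=1, b=-4, where the results are 3 and 2.
before: tmp=-4, then (((a + b) % (b - 3)) == (0 * b)) is false, then tmp=-1, then returns 3
after: tmp=-4, then ((1 * ((a + b) // (b - 3))) == (0 * b)) is true, then b=-3, then returns 2
verdict: not equivalent; witness: a=1, b=-4


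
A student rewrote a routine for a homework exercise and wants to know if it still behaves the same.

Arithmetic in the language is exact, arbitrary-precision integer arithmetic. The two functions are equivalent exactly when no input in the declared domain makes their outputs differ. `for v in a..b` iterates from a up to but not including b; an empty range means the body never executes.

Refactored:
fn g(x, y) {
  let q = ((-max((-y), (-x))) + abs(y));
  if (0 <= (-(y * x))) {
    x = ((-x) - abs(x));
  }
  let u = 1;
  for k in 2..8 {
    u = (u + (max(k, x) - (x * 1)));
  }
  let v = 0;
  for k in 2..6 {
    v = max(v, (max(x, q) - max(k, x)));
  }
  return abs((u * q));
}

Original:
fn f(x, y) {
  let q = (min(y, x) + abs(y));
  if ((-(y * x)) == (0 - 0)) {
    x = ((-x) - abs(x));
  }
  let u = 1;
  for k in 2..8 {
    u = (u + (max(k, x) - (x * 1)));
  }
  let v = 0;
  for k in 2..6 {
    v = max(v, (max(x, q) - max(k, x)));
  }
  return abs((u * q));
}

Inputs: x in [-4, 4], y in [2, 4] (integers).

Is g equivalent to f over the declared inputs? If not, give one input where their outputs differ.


The rewrite breaks on x=-4, y=2, where the results are 104 and 56.
f: q = -2; ((-(y * x)) == (0 - 0)) -> false; u = 1; [k=2]; u = 7; [k=3]; u = 14; [k=4]; u = 22; [k=5]; u = 31; [k=6]; u = 41; [k=7]; u = 52; v = 0; [k=2]; v = 0; [k=3]; v = 0; [k=4]; v = 0; [k=5]; v = 0; return 104
g: q = -2; (0 <= (-(y * x))) -> true; x = 0; u = 1; [k=2]; u = 3; [k=3]; u = 6; [k=4]; u = 10; [k=5]; u = 15; [k=6]; u = 21; [k=7]; u = 28; v = 0; [k=2]; v = 0; [k=3]; v = 0; [k=4]; v = 0; [k=5]; v = 0; return 56
verdict: not equivalent; witness: x=-4, y=2


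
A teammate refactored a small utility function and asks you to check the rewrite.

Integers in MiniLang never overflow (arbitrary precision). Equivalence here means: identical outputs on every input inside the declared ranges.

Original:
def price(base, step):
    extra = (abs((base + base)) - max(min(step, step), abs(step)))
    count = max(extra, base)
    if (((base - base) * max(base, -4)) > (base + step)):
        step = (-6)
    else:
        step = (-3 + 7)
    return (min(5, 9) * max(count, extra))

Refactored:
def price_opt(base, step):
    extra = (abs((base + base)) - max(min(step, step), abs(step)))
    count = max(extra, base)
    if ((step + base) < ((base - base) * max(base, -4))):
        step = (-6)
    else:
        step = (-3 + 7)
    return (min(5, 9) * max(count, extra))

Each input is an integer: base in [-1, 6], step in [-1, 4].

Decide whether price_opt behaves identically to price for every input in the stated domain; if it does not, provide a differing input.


Changes here: comparison usage differs; the full 48-point sweep finds no disagreement.
verdict: equivalent


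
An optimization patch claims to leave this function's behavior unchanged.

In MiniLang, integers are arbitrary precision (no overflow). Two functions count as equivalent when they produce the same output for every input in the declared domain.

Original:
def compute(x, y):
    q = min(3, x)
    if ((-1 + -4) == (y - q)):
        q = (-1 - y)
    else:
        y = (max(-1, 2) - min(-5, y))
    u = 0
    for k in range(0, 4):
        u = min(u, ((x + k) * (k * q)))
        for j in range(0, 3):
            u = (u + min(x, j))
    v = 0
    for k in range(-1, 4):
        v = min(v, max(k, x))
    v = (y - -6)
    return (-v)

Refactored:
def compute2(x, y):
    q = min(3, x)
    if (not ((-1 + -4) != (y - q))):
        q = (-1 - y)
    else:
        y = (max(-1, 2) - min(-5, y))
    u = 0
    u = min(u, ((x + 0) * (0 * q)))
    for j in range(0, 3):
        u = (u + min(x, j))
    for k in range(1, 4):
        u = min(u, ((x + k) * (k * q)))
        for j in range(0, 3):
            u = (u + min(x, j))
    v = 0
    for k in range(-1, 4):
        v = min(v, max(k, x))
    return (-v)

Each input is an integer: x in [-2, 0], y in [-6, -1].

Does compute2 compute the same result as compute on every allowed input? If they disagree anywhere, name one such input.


Try x=-2, y=-6.
compute: q = -2; ((-1 + -4) == (y - q)) -> false; y = 8; u = 0; [k=0]; u = 0; [j=0]; u = -2; [j=1]; u = -4; [j=2]; u = -6; [k=1]; u = -6; [j=0]; u = -8; [j=1]; u = -10; [j=2]; u = -12; [k=2]; u = -12; [j=0]; u = -14; [j=1]; u = -16; [j=2]; u = -18; [k=3]; u = -18; [j=0]; u = -20; [j=1]; u = -22; [j=2]; u = -24; v = 0; [k=-1]; v = -1; [k=0]; v = -1; [k=1]; v = -1; [k=2]; v = -1; [k=3]; v = -1; v = 14; return -14
compute2: q = -2; (not ((-1 + -4) != (y - q))) -> false; y = 8; u = 0; u = 0; [j=0]; u = -2; [j=1]; u = -4; [j=2]; u = -6; [k=1]; u = -6; [j=0]; u = -8; [j=1]; u = -10; [j=2]; u = -12; [k=2]; u = -12; [j=0]; u = -14; [j=1]; u = -16; [j=2]; u = -18; [k=3]; u = -18; [j=0]; u = -20; [j=1]; u = -22; [j=2]; u = -24; v = 0; [k=-1]; v = -1; [k=0]; v = -1; [k=1]; v = -1; [k=2]; v = -1; [k=3]; v = -1; return 1
-14 != 1, so the rewrite changes behavior.
verdict: not equivalent; witness: x=-2, y=-6


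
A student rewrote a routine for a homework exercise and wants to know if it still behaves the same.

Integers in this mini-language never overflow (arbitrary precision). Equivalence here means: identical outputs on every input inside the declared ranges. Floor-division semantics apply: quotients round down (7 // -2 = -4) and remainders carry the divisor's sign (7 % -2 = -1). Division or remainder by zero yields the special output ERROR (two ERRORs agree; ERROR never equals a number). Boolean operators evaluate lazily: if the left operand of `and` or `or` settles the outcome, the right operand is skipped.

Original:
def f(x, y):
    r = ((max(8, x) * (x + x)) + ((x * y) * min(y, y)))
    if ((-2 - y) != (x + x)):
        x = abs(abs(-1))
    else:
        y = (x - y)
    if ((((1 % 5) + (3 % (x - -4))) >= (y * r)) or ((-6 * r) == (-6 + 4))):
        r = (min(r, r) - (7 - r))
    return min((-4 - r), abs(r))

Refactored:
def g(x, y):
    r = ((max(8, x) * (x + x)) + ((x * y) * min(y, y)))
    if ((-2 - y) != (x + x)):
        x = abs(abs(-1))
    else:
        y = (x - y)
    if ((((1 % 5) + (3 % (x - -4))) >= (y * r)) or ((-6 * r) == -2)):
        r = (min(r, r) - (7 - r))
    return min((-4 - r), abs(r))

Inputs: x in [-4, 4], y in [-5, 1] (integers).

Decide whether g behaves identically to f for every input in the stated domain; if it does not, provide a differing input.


Reading the diff, among the changes: constant usage differs, and arithmetic usage differs.
Tracing x=-1, y=-1: f: r becomes -17; next ((-2 - y) != (x + x)) evaluates to true; next x becomes 1; next ((((1 % 5) + (3 % (x - -4))) >= (y * r)) or ((-6 * r) == (-6 + 4))) evaluates to false; next final value 13 | g: r becomes -17; next ((-2 - y) != (x + x)) evaluates to true; next x becomes 1; next ((((1 % 5) + (3 % (x - -4))) >= (y * r)) or ((-6 * r) == -2)) evaluates to false; next final value 13 — matching result 13.
Checked all 63 inputs in the declared domain: the outputs agree on every one.
verdict: equivalent


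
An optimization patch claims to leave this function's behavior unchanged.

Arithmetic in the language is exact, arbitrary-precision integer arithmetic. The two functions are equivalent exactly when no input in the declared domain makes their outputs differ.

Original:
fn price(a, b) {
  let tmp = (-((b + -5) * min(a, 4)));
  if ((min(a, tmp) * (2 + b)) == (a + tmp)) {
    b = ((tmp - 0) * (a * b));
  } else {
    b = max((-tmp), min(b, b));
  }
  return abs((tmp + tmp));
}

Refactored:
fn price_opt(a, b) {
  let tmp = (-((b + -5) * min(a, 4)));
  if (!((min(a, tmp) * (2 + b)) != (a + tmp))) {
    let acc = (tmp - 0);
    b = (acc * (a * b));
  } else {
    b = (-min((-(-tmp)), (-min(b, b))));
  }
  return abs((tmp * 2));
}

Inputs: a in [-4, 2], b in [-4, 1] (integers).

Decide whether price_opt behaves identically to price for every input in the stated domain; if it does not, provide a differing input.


Although statement counts differ, plus boolean connective usage differs, plus min/max/abs usage differs, plus constant usage differs, plus local variable names differ, plus comparison usage differs, plus arithmetic usage differs, 42/42 inputs agree.
verdict: equivalent


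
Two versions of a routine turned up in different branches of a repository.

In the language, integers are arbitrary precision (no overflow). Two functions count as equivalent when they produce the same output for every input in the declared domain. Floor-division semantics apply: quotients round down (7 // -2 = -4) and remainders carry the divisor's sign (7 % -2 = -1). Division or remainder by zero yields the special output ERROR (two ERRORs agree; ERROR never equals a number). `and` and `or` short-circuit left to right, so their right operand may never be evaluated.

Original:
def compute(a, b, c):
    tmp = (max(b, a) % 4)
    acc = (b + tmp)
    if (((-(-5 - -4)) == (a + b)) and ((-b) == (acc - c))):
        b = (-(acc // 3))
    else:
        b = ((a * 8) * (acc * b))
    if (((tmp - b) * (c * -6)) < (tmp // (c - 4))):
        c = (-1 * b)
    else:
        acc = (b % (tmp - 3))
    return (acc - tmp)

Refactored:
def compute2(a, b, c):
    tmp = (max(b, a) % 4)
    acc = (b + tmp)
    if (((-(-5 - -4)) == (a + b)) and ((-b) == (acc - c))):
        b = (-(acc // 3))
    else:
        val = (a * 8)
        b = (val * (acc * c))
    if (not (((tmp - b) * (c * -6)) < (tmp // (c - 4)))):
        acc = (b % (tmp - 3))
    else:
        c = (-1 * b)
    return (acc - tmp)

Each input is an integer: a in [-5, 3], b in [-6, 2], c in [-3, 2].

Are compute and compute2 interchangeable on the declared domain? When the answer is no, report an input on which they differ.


Input a=-5, b=-6, c=1: -6 from compute versus ERROR from compute2.
verdict: not equivalent; witness: a=-5, b=-6, c=1


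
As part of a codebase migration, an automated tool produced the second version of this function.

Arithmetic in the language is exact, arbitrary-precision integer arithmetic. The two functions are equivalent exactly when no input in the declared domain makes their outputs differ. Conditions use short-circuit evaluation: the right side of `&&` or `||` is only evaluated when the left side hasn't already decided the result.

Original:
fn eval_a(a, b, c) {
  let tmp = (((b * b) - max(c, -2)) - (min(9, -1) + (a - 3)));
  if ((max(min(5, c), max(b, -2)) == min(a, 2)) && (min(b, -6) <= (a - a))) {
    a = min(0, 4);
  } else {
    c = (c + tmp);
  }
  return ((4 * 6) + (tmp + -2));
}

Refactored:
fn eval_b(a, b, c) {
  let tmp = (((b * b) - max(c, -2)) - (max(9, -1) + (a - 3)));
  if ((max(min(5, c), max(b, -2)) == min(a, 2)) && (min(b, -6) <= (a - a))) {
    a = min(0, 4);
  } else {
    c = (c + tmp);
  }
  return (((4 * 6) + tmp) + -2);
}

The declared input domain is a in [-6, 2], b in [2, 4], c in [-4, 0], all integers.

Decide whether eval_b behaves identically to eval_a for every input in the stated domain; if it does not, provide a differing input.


Not equivalent: a=-6, b=2, c=-4 separates them (38 vs 28).
eval_a: tmp=16, then ((max(min(5, c), max(b, -2)) == min(a, 2)) && (min(b, -6) <= (a - a))) is false, then c=12, then returns 38
eval_b: tmp=6, then ((max(min(5, c), max(b, -2)) == min(a, 2)) && (min(b, -6) <= (a - a))) is false, then c=2, then returns 28
verdict: not equivalent; witness: a=-6, b=2, c=-4


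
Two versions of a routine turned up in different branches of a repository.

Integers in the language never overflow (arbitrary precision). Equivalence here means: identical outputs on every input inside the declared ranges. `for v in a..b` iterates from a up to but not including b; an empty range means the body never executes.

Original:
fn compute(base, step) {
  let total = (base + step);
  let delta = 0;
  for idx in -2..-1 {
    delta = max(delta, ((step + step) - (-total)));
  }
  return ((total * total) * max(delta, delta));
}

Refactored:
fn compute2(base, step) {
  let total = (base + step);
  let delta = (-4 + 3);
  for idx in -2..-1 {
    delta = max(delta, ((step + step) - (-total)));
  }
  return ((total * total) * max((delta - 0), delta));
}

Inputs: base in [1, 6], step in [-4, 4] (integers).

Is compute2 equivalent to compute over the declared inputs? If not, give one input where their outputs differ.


base=1, step=-4 yields 0 from compute but -9 from compute2.
verdict: not equivalent; witness: base=1, step=-4


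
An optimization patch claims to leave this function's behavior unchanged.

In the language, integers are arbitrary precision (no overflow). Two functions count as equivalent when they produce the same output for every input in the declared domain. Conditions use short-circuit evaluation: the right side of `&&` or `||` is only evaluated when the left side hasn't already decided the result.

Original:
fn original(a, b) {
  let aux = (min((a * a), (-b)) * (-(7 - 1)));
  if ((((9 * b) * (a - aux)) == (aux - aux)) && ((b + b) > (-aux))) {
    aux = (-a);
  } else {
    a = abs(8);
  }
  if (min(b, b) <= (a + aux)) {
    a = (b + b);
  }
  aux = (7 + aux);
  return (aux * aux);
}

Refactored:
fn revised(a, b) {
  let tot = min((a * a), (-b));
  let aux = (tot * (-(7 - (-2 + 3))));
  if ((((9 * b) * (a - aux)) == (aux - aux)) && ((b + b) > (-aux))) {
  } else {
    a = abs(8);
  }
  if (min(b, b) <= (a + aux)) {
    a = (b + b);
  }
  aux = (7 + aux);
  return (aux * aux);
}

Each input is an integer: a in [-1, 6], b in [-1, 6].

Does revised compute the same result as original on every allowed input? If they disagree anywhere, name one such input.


Run the pair on a=6, b=1.
original: aux = 6; ((((9 * b) * (a - aux)) == (aux - aux)) && ((b + b) > (-aux))) -> true; aux = -6; (min(b, b) <= (a + aux)) -> false; aux = 1; return 1
revised: tot = -1; aux = 6; ((((9 * b) * (a - aux)) == (aux - aux)) && ((b + b) > (-aux))) -> true; (min(b, b) <= (a + aux)) -> true; a = 2; aux = 13; return 169
1 vs 169 — the two versions disagree here.
verdict: not equivalent; witness: a=6, b=1


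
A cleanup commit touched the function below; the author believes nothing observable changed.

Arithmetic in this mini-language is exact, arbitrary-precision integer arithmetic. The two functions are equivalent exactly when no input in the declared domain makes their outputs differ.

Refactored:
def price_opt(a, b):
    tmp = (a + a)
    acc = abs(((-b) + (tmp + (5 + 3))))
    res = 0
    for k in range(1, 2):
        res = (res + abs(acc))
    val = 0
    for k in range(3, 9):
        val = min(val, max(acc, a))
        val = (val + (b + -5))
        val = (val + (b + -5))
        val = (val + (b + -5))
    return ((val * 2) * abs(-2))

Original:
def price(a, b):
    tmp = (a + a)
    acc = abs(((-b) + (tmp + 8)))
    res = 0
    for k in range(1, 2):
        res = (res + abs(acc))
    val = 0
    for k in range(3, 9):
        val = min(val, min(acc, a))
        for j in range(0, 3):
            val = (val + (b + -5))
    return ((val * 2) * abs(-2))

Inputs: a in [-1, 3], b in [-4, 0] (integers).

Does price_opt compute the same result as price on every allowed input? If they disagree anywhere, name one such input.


Take a=-1, b=-4.
price: tmp becomes -2; next acc becomes 10; next res becomes 0; next at k=1:; next res becomes 10; next val becomes 0; next at k=3:; next val becomes -1; next at j=0:; next val becomes -10; next at j=1:; next val becomes -19; next at j=2:; next val becomes -28; next at k=4:; next val becomes -28; next at j=0:; next val becomes -37; next at j=1:; next val becomes -46; next at j=2:; next val becomes -55; next at k=5:; next val becomes -55; next at j=0:; next val becomes -64; next at j=1:; next val becomes -73; next at j=2:; next val becomes -82; next at k=6:; next val becomes -82; next at j=0:; next val becomes -91; next at j=1:; next val becomes -100; next at j=2:; next val becomes -109; next at k=7:; next val becomes -109; next at j=0:; next val becomes -118; next at j=1:; next val becomes -127; next at j=2:; next val becomes -136; next at k=8:; next val becomes -136; next at j=0:; next val becomes -145; next at j=1:; next val becomes -154; next at j=2:; next val becomes -163; next final value -652
price_opt: tmp becomes -2; next acc becomes 10; next res becomes 0; next at k=1:; next res becomes 10; next val becomes 0; next at k=3:; next val becomes 0; next val becomes -9; next val becomes -18; next val becomes -27; next at k=4:; next val becomes -27; next val becomes -36; next val becomes -45; next val becomes -54; next at k=5:; next val becomes -54; next val becomes -63; next val becomes -72; next val becomes -81; next at k=6:; next val becomes -81; next val becomes -90; next val becomes -99; next val becomes -108; next at k=7:; next val becomes -108; next val becomes -117; next val becomes -126; next val becomes -135; next at k=8:; next val becomes -135; next val becomes -144; next val becomes -153; next val becomes -162; next final value -648
-652 and -648 differ, so these are not the same function on this domain.
verdict: not equivalent; witness: a=-1, b=-4
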